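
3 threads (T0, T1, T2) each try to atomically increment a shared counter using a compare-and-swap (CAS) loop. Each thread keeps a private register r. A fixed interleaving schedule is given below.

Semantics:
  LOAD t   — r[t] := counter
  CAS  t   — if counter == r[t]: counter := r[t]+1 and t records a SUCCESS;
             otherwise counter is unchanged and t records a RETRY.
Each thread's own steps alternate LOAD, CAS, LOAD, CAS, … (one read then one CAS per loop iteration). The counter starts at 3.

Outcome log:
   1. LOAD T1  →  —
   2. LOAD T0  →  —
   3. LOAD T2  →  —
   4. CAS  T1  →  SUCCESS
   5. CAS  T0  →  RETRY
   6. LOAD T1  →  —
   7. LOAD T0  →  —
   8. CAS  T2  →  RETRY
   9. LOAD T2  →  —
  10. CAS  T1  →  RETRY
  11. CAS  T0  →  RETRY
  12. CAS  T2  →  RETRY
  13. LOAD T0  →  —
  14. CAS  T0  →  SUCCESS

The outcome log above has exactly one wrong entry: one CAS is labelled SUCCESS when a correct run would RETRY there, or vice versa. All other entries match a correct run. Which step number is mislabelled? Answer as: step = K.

step = 10

Reference trace:
1. LOAD T1 → mem=3 r[T1]=3 [LOAD]
2. LOAD T0 → mem=3 r[T0]=3 [LOAD]
3. LOAD T2 → mem=3 r[T2]=3 [LOAD]
4. CAS T1 → mem=4 r[T1]=3 [OK]
5. CAS T0 → mem=4 r[T0]=3 [RETRY]
6. LOAD T1 → mem=4 r[T1]=4 [LOAD]
7. LOAD T0 → mem=4 r[T0]=4 [LOAD]
8. CAS T2 → mem=4 r[T2]=3 [RETRY]
9. LOAD T2 → mem=4 r[T2]=4 [LOAD]
10. CAS T1 → mem=5 r[T1]=4 [OK]
11. CAS T0 → mem=5 r[T0]=4 [RETRY]
12. CAS T2 → mem=5 r[T2]=4 [RETRY]
13. LOAD T0 → mem=5 r[T0]=5 [LOAD]
14. CAS T0 → mem=6 r[T0]=5 [OK]
Mismatch at 10.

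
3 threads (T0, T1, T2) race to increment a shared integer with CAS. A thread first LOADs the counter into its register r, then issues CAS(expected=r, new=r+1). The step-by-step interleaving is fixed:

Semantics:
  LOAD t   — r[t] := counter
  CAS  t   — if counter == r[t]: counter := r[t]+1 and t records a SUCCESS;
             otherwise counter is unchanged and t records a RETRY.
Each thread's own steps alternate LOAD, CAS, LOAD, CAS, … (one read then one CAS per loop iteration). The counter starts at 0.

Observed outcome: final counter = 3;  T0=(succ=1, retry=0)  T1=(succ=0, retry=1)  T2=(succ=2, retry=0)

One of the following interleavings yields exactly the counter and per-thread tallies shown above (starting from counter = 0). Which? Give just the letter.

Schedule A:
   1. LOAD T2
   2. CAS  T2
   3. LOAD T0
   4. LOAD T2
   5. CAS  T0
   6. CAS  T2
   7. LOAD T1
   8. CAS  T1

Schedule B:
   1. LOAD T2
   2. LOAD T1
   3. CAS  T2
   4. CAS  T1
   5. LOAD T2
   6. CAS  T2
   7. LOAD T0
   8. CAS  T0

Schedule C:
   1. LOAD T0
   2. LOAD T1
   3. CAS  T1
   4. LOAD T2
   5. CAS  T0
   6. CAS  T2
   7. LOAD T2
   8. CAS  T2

Tracing schedule B:
T2 LOAD — after: cnt=0, r=0 — load
T1 LOAD — after: cnt=0, r=0 — load
T2 CAS — after: cnt=1, r=0 — ok
T1 CAS — after: cnt=1, r=0 — retry
T2 LOAD — after: cnt=1, r=1 — load
T2 CAS — after: cnt=2, r=1 — ok
T0 LOAD — after: cnt=2, r=2 — load
T0 CAS — after: cnt=3, r=2 — ok

B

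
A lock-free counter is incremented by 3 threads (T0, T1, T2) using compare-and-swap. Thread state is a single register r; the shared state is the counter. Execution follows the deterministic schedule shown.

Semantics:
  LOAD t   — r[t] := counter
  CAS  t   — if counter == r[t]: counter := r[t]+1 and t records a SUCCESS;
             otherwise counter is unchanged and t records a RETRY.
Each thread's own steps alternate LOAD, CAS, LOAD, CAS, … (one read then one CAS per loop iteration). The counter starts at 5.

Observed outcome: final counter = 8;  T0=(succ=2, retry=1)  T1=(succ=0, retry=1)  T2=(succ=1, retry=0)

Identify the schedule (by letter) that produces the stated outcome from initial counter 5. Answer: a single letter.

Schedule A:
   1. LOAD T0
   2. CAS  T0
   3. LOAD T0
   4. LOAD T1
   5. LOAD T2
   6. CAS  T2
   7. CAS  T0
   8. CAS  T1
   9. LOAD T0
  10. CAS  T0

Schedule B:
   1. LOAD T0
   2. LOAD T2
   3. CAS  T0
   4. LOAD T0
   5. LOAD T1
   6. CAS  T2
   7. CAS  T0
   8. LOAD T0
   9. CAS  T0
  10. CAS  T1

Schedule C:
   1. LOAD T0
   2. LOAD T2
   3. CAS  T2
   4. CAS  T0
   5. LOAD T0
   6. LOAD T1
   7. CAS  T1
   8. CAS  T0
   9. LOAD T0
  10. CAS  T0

Run A:
[1] T0.load  rd  (counter 5, T0.r 5)
[2] T0.cas  hit  (counter 6, T0.r 5)
[3] T0.load  rd  (counter 6, T0.r 6)
[4] T1.load  rd  (counter 6, T1.r 6)
[5] T2.load  rd  (counter 6, T2.r 6)
[6] T2.cas  hit  (counter 7, T2.r 6)
[7] T0.cas  miss  (counter 7, T0.r 6)
[8] T1.cas  miss  (counter 7, T1.r 6)
[9] T0.load  rd  (counter 7, T0.r 7)
[10] T0.cas  hit  (counter 8, T0.r 7)

A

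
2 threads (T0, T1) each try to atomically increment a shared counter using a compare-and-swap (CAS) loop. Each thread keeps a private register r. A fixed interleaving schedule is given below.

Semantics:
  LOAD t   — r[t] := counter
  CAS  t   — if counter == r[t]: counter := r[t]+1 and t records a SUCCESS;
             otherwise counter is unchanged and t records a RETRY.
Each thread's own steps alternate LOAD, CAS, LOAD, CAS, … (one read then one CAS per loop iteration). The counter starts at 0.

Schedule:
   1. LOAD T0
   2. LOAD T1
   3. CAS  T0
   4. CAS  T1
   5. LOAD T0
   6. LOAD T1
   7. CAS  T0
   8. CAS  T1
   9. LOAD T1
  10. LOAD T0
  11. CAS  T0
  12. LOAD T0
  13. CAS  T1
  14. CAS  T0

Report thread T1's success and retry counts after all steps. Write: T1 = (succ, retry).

T1 = (0, 3)

step 1: T0 LOAD ⇒ load; ctr=0 reg=0
step 2: T1 LOAD ⇒ load; ctr=0 reg=0
step 3: T0 CAS ⇒ ok; ctr=1 reg=0
step 4: T1 CAS ⇒ retry; ctr=1 reg=0
step 5: T0 LOAD ⇒ load; ctr=1 reg=1
step 6: T1 LOAD ⇒ load; ctr=1 reg=1
step 7: T0 CAS ⇒ ok; ctr=2 reg=1
step 8: T1 CAS ⇒ retry; ctr=2 reg=1
step 9: T1 LOAD ⇒ load; ctr=2 reg=2
step 10: T0 LOAD ⇒ load; ctr=2 reg=2
step 11: T0 CAS ⇒ ok; ctr=3 reg=2
step 12: T0 LOAD ⇒ load; ctr=3 reg=3
step 13: T1 CAS ⇒ retry; ctr=3 reg=2
step 14: T0 CAS ⇒ ok; ctr=4 reg=3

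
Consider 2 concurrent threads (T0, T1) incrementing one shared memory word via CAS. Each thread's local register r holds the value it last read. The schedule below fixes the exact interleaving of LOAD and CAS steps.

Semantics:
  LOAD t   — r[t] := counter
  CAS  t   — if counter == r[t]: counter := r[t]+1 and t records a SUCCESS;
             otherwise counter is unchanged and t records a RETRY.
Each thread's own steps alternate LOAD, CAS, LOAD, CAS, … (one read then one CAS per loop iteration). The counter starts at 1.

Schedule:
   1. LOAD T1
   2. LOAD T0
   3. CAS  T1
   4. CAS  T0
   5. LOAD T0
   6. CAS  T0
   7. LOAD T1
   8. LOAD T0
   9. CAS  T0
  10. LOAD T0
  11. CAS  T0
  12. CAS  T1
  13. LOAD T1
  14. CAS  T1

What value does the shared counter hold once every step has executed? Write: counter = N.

#1 T1 reads 1
#2 T0 reads 1
#3 T1 CAS(1→2) writes; counter now 2
#4 T0 CAS(1→2) fails; counter now 2
#5 T0 reads 2
#6 T0 CAS(2→3) writes; counter now 3
#7 T1 reads 3
#8 T0 reads 3
#9 T0 CAS(3→4) writes; counter now 4
#10 T0 reads 4
#11 T0 CAS(4→5) writes; counter now 5
#12 T1 CAS(3→4) fails; counter now 5
#13 T1 reads 5
#14 T1 CAS(5→6) writes; counter now 6

counter = 6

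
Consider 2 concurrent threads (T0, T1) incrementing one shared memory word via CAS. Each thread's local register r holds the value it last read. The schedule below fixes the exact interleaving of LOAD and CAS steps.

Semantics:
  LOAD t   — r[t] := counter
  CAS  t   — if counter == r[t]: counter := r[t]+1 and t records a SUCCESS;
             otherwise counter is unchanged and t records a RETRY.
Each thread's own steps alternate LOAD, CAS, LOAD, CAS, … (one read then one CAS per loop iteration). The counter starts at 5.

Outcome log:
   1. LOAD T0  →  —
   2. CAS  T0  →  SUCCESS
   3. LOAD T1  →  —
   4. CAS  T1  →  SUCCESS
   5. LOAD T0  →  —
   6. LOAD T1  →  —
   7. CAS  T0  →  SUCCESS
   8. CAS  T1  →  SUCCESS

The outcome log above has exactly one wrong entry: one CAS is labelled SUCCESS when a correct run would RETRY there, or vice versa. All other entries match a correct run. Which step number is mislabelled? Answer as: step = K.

step = 8

Reference trace:
step 1: T0 LOAD ⇒ load; ctr=5 reg=5
step 2: T0 CAS ⇒ ok; ctr=6 reg=5
step 3: T1 LOAD ⇒ load; ctr=6 reg=6
step 4: T1 CAS ⇒ ok; ctr=7 reg=6
step 5: T0 LOAD ⇒ load; ctr=7 reg=7
step 6: T1 LOAD ⇒ load; ctr=7 reg=7
step 7: T0 CAS ⇒ ok; ctr=8 reg=7
step 8: T1 CAS ⇒ retry; ctr=8 reg=7
Mismatch at 8.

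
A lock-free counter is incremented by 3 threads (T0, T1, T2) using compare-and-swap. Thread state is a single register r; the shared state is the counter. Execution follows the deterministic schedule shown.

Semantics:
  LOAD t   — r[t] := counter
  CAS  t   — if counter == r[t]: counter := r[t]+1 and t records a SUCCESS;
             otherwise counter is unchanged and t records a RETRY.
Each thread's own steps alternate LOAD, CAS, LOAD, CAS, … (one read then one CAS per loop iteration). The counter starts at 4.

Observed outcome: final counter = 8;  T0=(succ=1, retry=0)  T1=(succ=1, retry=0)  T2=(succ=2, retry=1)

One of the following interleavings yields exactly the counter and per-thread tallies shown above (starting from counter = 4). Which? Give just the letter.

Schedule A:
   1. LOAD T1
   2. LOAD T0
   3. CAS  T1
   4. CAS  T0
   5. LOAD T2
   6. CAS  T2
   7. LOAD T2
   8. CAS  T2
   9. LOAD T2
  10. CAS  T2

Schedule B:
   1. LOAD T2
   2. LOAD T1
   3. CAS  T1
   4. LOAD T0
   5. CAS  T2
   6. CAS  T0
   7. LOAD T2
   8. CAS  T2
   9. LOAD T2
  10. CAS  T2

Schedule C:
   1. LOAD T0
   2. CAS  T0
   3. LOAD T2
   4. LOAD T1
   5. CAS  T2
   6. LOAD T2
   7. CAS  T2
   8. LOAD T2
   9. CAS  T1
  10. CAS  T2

Run B:
1. LOAD T2 → mem=4 r[T2]=4 [LOAD]
2. LOAD T1 → mem=4 r[T1]=4 [LOAD]
3. CAS T1 → mem=5 r[T1]=4 [OK]
4. LOAD T0 → mem=5 r[T0]=5 [LOAD]
5. CAS T2 → mem=5 r[T2]=4 [RETRY]
6. CAS T0 → mem=6 r[T0]=5 [OK]
7. LOAD T2 → mem=6 r[T2]=6 [LOAD]
8. CAS T2 → mem=7 r[T2]=6 [OK]
9. LOAD T2 → mem=7 r[T2]=7 [LOAD]
10. CAS T2 → mem=8 r[T2]=7 [OK]

B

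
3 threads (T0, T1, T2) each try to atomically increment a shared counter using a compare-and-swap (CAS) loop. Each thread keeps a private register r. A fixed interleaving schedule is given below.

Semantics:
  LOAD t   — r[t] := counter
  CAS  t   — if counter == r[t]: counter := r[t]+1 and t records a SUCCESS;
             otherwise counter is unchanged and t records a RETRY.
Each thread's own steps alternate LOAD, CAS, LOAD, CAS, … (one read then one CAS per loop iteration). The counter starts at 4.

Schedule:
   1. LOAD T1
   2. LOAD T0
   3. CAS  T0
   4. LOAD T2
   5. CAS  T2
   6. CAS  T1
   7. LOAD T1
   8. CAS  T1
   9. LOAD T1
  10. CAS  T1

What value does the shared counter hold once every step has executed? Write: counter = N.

[1] T1.load  rd  (counter 4, T1.r 4)
[2] T0.load  rd  (counter 4, T0.r 4)
[3] T0.cas  hit  (counter 5, T0.r 4)
[4] T2.load  rd  (counter 5, T2.r 5)
[5] T2.cas  hit  (counter 6, T2.r 5)
[6] T1.cas  miss  (counter 6, T1.r 4)
[7] T1.load  rd  (counter 6, T1.r 6)
[8] T1.cas  hit  (counter 7, T1.r 6)
[9] T1.load  rd  (counter 7, T1.r 7)
[10] T1.cas  hit  (counter 8, T1.r 7)

counter = 8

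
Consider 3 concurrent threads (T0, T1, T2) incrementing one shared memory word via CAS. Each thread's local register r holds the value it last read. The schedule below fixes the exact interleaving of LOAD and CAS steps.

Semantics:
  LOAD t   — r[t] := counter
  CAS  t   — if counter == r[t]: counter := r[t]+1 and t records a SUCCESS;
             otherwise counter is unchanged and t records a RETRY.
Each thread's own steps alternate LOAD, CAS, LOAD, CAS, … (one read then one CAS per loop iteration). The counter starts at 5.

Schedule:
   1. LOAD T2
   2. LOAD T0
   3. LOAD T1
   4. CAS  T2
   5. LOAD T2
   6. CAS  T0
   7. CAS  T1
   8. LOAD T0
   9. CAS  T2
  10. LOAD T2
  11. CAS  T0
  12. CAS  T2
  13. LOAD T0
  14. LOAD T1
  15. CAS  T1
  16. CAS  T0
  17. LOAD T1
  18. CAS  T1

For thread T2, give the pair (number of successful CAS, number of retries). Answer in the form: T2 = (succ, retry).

T2 = (3, 0)

[1] T2.load  rd  (counter 5, T2.r 5)
[2] T0.load  rd  (counter 5, T0.r 5)
[3] T1.load  rd  (counter 5, T1.r 5)
[4] T2.cas  hit  (counter 6, T2.r 5)
[5] T2.load  rd  (counter 6, T2.r 6)
[6] T0.cas  miss  (counter 6, T0.r 5)
[7] T1.cas  miss  (counter 6, T1.r 5)
[8] T0.load  rd  (counter 6, T0.r 6)
[9] T2.cas  hit  (counter 7, T2.r 6)
[10] T2.load  rd  (counter 7, T2.r 7)
[11] T0.cas  miss  (counter 7, T0.r 6)
[12] T2.cas  hit  (counter 8, T2.r 7)
[13] T0.load  rd  (counter 8, T0.r 8)
[14] T1.load  rd  (counter 8, T1.r 8)
[15] T1.cas  hit  (counter 9, T1.r 8)
[16] T0.cas  miss  (counter 9, T0.r 8)
[17] T1.load  rd  (counter 9, T1.r 9)
[18] T1.cas  hit  (counter 10, T1.r 9)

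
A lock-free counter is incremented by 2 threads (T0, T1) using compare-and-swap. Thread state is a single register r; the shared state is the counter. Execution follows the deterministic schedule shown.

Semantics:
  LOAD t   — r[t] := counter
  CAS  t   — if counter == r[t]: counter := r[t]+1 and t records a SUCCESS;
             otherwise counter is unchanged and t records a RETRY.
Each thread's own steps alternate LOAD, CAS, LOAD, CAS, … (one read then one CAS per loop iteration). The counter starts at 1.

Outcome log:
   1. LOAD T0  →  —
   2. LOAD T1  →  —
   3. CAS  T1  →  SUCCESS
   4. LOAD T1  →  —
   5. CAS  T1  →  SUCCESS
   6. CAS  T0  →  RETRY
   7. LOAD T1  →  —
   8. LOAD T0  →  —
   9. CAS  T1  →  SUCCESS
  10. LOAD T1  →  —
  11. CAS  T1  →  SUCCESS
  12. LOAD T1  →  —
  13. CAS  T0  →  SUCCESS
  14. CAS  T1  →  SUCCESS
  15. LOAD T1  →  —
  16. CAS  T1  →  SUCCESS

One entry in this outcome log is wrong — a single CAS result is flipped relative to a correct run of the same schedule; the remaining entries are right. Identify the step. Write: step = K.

step = 13

Correct run:
[1] T0.load  rd  (counter 1, T0.r 1)
[2] T1.load  rd  (counter 1, T1.r 1)
[3] T1.cas  hit  (counter 2, T1.r 1)
[4] T1.load  rd  (counter 2, T1.r 2)
[5] T1.cas  hit  (counter 3, T1.r 2)
[6] T0.cas  miss  (counter 3, T0.r 1)
[7] T1.load  rd  (counter 3, T1.r 3)
[8] T0.load  rd  (counter 3, T0.r 3)
[9] T1.cas  hit  (counter 4, T1.r 3)
[10] T1.load  rd  (counter 4, T1.r 4)
[11] T1.cas  hit  (counter 5, T1.r 4)
[12] T1.load  rd  (counter 5, T1.r 5)
[13] T0.cas  miss  (counter 5, T0.r 3)
[14] T1.cas  hit  (counter 6, T1.r 5)
[15] T1.load  rd  (counter 6, T1.r 6)
[16] T1.cas  hit  (counter 7, T1.r 6)
Log disagrees first at step 13.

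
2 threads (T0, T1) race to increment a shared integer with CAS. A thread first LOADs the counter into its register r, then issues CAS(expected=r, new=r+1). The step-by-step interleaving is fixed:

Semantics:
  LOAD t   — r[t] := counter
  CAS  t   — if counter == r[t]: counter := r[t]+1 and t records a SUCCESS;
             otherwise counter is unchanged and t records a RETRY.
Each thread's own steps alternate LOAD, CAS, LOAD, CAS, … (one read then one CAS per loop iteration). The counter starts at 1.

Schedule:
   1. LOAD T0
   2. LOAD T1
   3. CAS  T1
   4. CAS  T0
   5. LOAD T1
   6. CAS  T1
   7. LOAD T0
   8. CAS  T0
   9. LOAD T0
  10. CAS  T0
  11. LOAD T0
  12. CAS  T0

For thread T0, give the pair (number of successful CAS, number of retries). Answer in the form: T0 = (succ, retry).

T0 = (3, 1)

[1] T0.load  rd  (counter 1, T0.r 1)
[2] T1.load  rd  (counter 1, T1.r 1)
[3] T1.cas  hit  (counter 2, T1.r 1)
[4] T0.cas  miss  (counter 2, T0.r 1)
[5] T1.load  rd  (counter 2, T1.r 2)
[6] T1.cas  hit  (counter 3, T1.r 2)
[7] T0.load  rd  (counter 3, T0.r 3)
[8] T0.cas  hit  (counter 4, T0.r 3)
[9] T0.load  rd  (counter 4, T0.r 4)
[10] T0.cas  hit  (counter 5, T0.r 4)
[11] T0.load  rd  (counter 5, T0.r 5)
[12] T0.cas  hit  (counter 6, T0.r 5)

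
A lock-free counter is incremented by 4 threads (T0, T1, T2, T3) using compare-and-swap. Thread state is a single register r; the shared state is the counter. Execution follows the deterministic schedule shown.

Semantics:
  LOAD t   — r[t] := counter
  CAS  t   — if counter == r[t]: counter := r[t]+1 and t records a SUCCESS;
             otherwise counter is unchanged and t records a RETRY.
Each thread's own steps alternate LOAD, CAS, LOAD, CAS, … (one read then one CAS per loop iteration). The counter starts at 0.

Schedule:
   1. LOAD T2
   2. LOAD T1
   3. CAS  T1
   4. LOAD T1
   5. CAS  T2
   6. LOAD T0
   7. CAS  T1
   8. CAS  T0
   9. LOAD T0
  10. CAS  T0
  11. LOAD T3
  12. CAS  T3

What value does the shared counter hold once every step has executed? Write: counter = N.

T2 LOAD — after: cnt=0, r=0 — load
T1 LOAD — after: cnt=0, r=0 — load
T1 CAS — after: cnt=1, r=0 — ok
T1 LOAD — after: cnt=1, r=1 — load
T2 CAS — after: cnt=1, r=0 — retry
T0 LOAD — after: cnt=1, r=1 — load
T1 CAS — after: cnt=2, r=1 — ok
T0 CAS — after: cnt=2, r=1 — retry
T0 LOAD — after: cnt=2, r=2 — load
T0 CAS — after: cnt=3, r=2 — ok
T3 LOAD — after: cnt=3, r=3 — load
T3 CAS — after: cnt=4, r=3 — ok

counter = 4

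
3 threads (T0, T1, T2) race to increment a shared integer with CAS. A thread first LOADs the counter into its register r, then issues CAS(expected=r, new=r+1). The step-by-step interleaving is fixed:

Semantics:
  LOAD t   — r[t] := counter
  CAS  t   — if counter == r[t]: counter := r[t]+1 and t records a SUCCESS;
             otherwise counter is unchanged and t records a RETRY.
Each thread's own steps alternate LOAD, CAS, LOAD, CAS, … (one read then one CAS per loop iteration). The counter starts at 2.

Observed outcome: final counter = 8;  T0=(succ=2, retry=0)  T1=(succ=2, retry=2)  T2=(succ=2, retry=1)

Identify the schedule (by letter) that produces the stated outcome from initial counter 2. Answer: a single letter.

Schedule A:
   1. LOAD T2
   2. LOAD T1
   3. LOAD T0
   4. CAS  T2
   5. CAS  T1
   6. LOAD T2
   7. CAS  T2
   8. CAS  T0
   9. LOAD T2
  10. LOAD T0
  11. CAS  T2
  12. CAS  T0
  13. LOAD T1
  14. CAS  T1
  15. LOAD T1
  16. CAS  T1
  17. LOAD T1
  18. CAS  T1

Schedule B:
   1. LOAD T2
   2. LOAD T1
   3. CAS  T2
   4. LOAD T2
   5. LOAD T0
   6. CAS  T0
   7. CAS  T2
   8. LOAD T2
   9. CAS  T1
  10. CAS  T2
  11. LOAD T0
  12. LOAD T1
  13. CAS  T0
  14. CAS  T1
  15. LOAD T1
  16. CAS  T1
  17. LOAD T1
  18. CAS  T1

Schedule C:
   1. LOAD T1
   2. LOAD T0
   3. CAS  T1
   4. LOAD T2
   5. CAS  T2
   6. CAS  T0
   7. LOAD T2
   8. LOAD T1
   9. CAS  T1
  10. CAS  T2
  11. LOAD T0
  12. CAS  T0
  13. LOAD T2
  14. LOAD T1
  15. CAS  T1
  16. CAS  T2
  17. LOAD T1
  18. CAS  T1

B

Run B:
T2 LOAD — after: cnt=2, r=2 — load
T1 LOAD — after: cnt=2, r=2 — load
T2 CAS — after: cnt=3, r=2 — ok
T2 LOAD — after: cnt=3, r=3 — load
T0 LOAD — after: cnt=3, r=3 — load
T0 CAS — after: cnt=4, r=3 — ok
T2 CAS — after: cnt=4, r=3 — retry
T2 LOAD — after: cnt=4, r=4 — load
T1 CAS — after: cnt=4, r=2 — retry
T2 CAS — after: cnt=5, r=4 — ok
T0 LOAD — after: cnt=5, r=5 — load
T1 LOAD — after: cnt=5, r=5 — load
T0 CAS — after: cnt=6, r=5 — ok
T1 CAS — after: cnt=6, r=5 — retry
T1 LOAD — after: cnt=6, r=6 — load
T1 CAS — after: cnt=7, r=6 — ok
T1 LOAD — after: cnt=7, r=7 — load
T1 CAS — after: cnt=8, r=7 — ok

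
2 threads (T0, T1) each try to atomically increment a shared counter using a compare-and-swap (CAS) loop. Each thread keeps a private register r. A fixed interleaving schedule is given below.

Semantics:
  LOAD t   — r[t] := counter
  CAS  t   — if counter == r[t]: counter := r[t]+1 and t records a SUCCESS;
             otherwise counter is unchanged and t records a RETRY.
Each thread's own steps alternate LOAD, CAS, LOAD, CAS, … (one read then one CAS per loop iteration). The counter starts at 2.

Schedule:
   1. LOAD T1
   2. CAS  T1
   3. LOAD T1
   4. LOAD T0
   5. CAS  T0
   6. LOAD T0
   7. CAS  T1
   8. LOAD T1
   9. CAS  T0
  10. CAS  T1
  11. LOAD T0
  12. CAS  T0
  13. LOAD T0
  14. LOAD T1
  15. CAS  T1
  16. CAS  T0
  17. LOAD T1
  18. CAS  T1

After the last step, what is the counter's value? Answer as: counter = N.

counter = 8

1. LOAD T1 → mem=2 r[T1]=2 [LOAD]
2. CAS T1 → mem=3 r[T1]=2 [OK]
3. LOAD T1 → mem=3 r[T1]=3 [LOAD]
4. LOAD T0 → mem=3 r[T0]=3 [LOAD]
5. CAS T0 → mem=4 r[T0]=3 [OK]
6. LOAD T0 → mem=4 r[T0]=4 [LOAD]
7. CAS T1 → mem=4 r[T1]=3 [RETRY]
8. LOAD T1 → mem=4 r[T1]=4 [LOAD]
9. CAS T0 → mem=5 r[T0]=4 [OK]
10. CAS T1 → mem=5 r[T1]=4 [RETRY]
11. LOAD T0 → mem=5 r[T0]=5 [LOAD]
12. CAS T0 → mem=6 r[T0]=5 [OK]
13. LOAD T0 → mem=6 r[T0]=6 [LOAD]
14. LOAD T1 → mem=6 r[T1]=6 [LOAD]
15. CAS T1 → mem=7 r[T1]=6 [OK]
16. CAS T0 → mem=7 r[T0]=6 [RETRY]
17. LOAD T1 → mem=7 r[T1]=7 [LOAD]
18. CAS T1 → mem=8 r[T1]=7 [OK]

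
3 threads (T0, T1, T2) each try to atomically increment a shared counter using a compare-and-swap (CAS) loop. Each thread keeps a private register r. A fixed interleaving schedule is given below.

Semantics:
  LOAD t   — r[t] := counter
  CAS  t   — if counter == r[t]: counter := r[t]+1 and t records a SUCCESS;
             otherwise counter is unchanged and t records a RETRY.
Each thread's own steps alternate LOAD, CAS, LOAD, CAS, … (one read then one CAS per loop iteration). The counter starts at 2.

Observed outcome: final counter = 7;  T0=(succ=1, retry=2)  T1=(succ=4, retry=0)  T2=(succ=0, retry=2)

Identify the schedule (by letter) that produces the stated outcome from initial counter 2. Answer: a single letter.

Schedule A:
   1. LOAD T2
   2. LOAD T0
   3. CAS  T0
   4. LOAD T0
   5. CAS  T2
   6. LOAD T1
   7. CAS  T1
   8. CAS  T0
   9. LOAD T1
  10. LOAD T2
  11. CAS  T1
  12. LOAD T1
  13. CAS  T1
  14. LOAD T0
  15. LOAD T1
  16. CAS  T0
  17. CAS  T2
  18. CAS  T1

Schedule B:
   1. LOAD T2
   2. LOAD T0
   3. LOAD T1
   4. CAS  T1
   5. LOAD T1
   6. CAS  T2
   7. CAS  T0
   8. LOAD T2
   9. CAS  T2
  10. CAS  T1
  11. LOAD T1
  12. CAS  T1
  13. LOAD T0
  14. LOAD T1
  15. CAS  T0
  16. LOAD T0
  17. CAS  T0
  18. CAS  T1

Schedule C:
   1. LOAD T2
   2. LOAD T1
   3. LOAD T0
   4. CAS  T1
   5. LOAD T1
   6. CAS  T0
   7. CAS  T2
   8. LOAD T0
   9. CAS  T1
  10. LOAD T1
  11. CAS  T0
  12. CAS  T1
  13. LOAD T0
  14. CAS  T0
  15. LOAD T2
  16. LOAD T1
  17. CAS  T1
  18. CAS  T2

Run C:
#1 T2 reads 2
#2 T1 reads 2
#3 T0 reads 2
#4 T1 CAS(2→3) writes; counter now 3
#5 T1 reads 3
#6 T0 CAS(2→3) fails; counter now 3
#7 T2 CAS(2→3) fails; counter now 3
#8 T0 reads 3
#9 T1 CAS(3→4) writes; counter now 4
#10 T1 reads 4
#11 T0 CAS(3→4) fails; counter now 4
#12 T1 CAS(4→5) writes; counter now 5
#13 T0 reads 5
#14 T0 CAS(5→6) writes; counter now 6
#15 T2 reads 6
#16 T1 reads 6
#17 T1 CAS(6→7) writes; counter now 7
#18 T2 CAS(6→7) fails; counter now 7

C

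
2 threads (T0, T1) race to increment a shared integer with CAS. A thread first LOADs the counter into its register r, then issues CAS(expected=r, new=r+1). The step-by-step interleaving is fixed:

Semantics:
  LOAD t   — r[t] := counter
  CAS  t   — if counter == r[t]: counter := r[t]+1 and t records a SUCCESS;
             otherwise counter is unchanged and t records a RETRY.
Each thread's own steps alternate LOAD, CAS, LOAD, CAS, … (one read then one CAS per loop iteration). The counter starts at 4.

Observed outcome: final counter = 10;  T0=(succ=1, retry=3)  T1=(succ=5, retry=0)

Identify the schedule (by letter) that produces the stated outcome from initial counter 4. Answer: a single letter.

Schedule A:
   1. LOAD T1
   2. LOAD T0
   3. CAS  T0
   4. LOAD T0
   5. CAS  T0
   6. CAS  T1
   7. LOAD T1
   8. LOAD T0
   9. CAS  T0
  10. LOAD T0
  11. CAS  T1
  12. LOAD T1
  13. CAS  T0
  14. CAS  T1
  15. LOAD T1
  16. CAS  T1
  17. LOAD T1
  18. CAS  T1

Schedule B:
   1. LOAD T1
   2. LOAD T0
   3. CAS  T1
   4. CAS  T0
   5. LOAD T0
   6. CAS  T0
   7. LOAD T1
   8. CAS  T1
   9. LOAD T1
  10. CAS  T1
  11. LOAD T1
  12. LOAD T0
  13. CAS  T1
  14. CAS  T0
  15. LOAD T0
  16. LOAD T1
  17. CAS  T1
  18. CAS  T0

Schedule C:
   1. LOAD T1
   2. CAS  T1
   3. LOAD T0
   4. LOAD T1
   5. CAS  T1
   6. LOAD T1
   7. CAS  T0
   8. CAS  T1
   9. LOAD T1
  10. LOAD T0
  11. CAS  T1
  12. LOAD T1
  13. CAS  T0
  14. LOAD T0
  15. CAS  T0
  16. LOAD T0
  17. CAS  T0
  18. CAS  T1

Tracing schedule B:
[1] T1.load  rd  (counter 4, T1.r 4)
[2] T0.load  rd  (counter 4, T0.r 4)
[3] T1.cas  hit  (counter 5, T1.r 4)
[4] T0.cas  miss  (counter 5, T0.r 4)
[5] T0.load  rd  (counter 5, T0.r 5)
[6] T0.cas  hit  (counter 6, T0.r 5)
[7] T1.load  rd  (counter 6, T1.r 6)
[8] T1.cas  hit  (counter 7, T1.r 6)
[9] T1.load  rd  (counter 7, T1.r 7)
[10] T1.cas  hit  (counter 8, T1.r 7)
[11] T1.load  rd  (counter 8, T1.r 8)
[12] T0.load  rd  (counter 8, T0.r 8)
[13] T1.cas  hit  (counter 9, T1.r 8)
[14] T0.cas  miss  (counter 9, T0.r 8)
[15] T0.load  rd  (counter 9, T0.r 9)
[16] T1.load  rd  (counter 9, T1.r 9)
[17] T1.cas  hit  (counter 10, T1.r 9)
[18] T0.cas  miss  (counter 10, T0.r 9)

B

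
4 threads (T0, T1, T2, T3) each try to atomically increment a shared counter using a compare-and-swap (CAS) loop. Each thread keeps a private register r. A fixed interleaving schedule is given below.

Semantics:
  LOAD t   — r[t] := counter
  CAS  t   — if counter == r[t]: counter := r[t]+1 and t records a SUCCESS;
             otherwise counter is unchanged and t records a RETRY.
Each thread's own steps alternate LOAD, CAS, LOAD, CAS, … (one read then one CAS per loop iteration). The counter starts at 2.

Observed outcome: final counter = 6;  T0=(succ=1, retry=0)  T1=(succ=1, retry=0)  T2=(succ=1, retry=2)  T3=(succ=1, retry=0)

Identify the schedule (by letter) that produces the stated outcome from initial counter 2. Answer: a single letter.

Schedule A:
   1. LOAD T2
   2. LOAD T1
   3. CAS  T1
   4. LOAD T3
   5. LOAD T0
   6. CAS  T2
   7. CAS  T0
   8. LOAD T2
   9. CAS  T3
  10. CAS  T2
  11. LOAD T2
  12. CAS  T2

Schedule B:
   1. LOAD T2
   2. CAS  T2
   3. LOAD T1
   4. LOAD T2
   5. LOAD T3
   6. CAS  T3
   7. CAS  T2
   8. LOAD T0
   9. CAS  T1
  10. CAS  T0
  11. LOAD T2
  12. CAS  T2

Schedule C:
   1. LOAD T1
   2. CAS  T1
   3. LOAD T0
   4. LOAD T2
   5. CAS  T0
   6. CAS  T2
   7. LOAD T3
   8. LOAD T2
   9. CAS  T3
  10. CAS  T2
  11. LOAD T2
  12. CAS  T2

C

Tracing schedule C:
step 1: T1 LOAD ⇒ load; ctr=2 reg=2
step 2: T1 CAS ⇒ ok; ctr=3 reg=2
step 3: T0 LOAD ⇒ load; ctr=3 reg=3
step 4: T2 LOAD ⇒ load; ctr=3 reg=3
step 5: T0 CAS ⇒ ok; ctr=4 reg=3
step 6: T2 CAS ⇒ retry; ctr=4 reg=3
step 7: T3 LOAD ⇒ load; ctr=4 reg=4
step 8: T2 LOAD ⇒ load; ctr=4 reg=4
step 9: T3 CAS ⇒ ok; ctr=5 reg=4
step 10: T2 CAS ⇒ retry; ctr=5 reg=4
step 11: T2 LOAD ⇒ load; ctr=5 reg=5
step 12: T2 CAS ⇒ ok; ctr=6 reg=5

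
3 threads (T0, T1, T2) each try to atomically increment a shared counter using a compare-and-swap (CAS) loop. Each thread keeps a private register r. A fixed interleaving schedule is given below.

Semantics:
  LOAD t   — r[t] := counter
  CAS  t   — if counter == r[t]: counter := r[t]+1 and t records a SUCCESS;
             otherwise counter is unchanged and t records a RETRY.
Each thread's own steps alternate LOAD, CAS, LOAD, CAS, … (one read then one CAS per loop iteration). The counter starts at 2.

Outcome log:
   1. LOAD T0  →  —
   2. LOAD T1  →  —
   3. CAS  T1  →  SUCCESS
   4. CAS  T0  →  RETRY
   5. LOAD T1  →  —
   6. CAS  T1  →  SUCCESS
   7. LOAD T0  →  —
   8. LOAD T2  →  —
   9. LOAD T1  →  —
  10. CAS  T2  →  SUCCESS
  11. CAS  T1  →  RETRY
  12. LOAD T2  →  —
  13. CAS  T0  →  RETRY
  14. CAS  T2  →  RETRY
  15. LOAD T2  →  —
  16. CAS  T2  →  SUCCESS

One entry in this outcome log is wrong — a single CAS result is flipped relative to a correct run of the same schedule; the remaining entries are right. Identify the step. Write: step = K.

Correct run:
step 1: T0 LOAD ⇒ load; ctr=2 reg=2
step 2: T1 LOAD ⇒ load; ctr=2 reg=2
step 3: T1 CAS ⇒ ok; ctr=3 reg=2
step 4: T0 CAS ⇒ retry; ctr=3 reg=2
step 5: T1 LOAD ⇒ load; ctr=3 reg=3
step 6: T1 CAS ⇒ ok; ctr=4 reg=3
step 7: T0 LOAD ⇒ load; ctr=4 reg=4
step 8: T2 LOAD ⇒ load; ctr=4 reg=4
step 9: T1 LOAD ⇒ load; ctr=4 reg=4
step 10: T2 CAS ⇒ ok; ctr=5 reg=4
step 11: T1 CAS ⇒ retry; ctr=5 reg=4
step 12: T2 LOAD ⇒ load; ctr=5 reg=5
step 13: T0 CAS ⇒ retry; ctr=5 reg=4
step 14: T2 CAS ⇒ ok; ctr=6 reg=5
step 15: T2 LOAD ⇒ load; ctr=6 reg=6
step 16: T2 CAS ⇒ ok; ctr=7 reg=6
Log disagrees first at step 14.

step = 14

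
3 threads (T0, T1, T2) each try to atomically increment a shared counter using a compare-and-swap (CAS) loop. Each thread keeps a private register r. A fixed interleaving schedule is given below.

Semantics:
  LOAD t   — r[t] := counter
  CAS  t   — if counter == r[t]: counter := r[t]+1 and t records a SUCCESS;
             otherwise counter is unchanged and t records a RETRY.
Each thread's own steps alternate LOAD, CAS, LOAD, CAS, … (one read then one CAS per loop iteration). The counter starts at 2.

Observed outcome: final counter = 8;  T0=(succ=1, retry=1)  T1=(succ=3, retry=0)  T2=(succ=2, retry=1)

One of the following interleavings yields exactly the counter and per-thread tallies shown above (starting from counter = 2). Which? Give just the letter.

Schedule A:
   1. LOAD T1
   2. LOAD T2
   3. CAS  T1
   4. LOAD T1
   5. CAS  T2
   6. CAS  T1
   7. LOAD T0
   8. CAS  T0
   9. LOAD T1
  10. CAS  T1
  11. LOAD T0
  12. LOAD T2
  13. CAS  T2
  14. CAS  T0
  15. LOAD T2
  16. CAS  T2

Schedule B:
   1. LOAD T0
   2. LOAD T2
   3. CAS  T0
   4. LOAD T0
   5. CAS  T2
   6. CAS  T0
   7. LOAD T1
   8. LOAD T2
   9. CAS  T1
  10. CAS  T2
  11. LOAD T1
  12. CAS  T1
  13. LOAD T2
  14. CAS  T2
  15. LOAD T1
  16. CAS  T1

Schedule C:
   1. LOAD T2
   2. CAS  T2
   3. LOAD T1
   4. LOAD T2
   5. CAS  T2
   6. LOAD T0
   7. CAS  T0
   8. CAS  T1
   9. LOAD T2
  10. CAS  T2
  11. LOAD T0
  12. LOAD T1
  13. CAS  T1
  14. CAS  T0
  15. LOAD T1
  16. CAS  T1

A

Simulating candidate A:
[1] T1.load  rd  (counter 2, T1.r 2)
[2] T2.load  rd  (counter 2, T2.r 2)
[3] T1.cas  hit  (counter 3, T1.r 2)
[4] T1.load  rd  (counter 3, T1.r 3)
[5] T2.cas  miss  (counter 3, T2.r 2)
[6] T1.cas  hit  (counter 4, T1.r 3)
[7] T0.load  rd  (counter 4, T0.r 4)
[8] T0.cas  hit  (counter 5, T0.r 4)
[9] T1.load  rd  (counter 5, T1.r 5)
[10] T1.cas  hit  (counter 6, T1.r 5)
[11] T0.load  rd  (counter 6, T0.r 6)
[12] T2.load  rd  (counter 6, T2.r 6)
[13] T2.cas  hit  (counter 7, T2.r 6)
[14] T0.cas  miss  (counter 7, T0.r 6)
[15] T2.load  rd  (counter 7, T2.r 7)
[16] T2.cas  hit  (counter 8, T2.r 7)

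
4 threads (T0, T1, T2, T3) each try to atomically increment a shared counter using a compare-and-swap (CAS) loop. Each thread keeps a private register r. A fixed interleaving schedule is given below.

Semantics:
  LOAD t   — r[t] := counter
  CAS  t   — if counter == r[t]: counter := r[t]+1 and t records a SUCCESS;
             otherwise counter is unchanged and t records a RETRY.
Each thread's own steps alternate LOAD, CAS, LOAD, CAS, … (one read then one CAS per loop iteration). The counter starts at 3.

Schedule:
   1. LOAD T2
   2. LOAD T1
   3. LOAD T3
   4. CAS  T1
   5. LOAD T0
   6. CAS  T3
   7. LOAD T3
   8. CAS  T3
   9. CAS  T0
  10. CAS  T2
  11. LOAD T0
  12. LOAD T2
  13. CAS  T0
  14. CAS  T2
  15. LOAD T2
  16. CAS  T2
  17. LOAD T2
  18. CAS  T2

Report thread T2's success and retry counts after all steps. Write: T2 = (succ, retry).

[1] T2.load  rd  (counter 3, T2.r 3)
[2] T1.load  rd  (counter 3, T1.r 3)
[3] T3.load  rd  (counter 3, T3.r 3)
[4] T1.cas  hit  (counter 4, T1.r 3)
[5] T0.load  rd  (counter 4, T0.r 4)
[6] T3.cas  miss  (counter 4, T3.r 3)
[7] T3.load  rd  (counter 4, T3.r 4)
[8] T3.cas  hit  (counter 5, T3.r 4)
[9] T0.cas  miss  (counter 5, T0.r 4)
[10] T2.cas  miss  (counter 5, T2.r 3)
[11] T0.load  rd  (counter 5, T0.r 5)
[12] T2.load  rd  (counter 5, T2.r 5)
[13] T0.cas  hit  (counter 6, T0.r 5)
[14] T2.cas  miss  (counter 6, T2.r 5)
[15] T2.load  rd  (counter 6, T2.r 6)
[16] T2.cas  hit  (counter 7, T2.r 6)
[17] T2.load  rd  (counter 7, T2.r 7)
[18] T2.cas  hit  (counter 8, T2.r 7)

T2 = (2, 2)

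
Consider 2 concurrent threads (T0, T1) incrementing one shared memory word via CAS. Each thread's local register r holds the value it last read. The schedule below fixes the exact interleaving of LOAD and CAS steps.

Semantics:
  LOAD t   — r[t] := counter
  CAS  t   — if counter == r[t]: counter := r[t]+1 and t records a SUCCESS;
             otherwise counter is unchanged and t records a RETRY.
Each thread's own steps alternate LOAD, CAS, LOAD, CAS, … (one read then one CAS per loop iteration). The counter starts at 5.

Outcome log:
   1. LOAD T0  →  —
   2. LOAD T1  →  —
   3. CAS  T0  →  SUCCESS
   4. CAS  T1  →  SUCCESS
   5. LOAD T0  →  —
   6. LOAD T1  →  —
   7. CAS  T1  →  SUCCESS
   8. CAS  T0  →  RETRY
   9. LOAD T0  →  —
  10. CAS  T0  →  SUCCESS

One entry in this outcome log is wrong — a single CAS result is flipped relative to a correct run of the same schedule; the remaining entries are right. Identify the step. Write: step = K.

step = 4

Reference trace:
step 1: T0 LOAD ⇒ load; ctr=5 reg=5
step 2: T1 LOAD ⇒ load; ctr=5 reg=5
step 3: T0 CAS ⇒ ok; ctr=6 reg=5
step 4: T1 CAS ⇒ retry; ctr=6 reg=5
step 5: T0 LOAD ⇒ load; ctr=6 reg=6
step 6: T1 LOAD ⇒ load; ctr=6 reg=6
step 7: T1 CAS ⇒ ok; ctr=7 reg=6
step 8: T0 CAS ⇒ retry; ctr=7 reg=6
step 9: T0 LOAD ⇒ load; ctr=7 reg=7
step 10: T0 CAS ⇒ ok; ctr=8 reg=7
Flip is step 4.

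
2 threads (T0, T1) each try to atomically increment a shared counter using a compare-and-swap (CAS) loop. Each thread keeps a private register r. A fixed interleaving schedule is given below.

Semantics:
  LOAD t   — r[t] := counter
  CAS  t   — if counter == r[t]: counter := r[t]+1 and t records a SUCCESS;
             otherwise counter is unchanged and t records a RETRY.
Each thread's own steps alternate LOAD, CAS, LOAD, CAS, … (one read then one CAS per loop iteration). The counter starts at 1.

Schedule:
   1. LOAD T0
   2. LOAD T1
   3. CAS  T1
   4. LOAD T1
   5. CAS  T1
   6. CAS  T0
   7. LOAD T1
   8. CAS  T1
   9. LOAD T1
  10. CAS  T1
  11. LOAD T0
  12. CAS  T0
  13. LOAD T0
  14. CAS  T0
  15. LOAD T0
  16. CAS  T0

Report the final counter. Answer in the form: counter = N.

counter = 8

[1] T0.load  rd  (counter 1, T0.r 1)
[2] T1.load  rd  (counter 1, T1.r 1)
[3] T1.cas  hit  (counter 2, T1.r 1)
[4] T1.load  rd  (counter 2, T1.r 2)
[5] T1.cas  hit  (counter 3, T1.r 2)
[6] T0.cas  miss  (counter 3, T0.r 1)
[7] T1.load  rd  (counter 3, T1.r 3)
[8] T1.cas  hit  (counter 4, T1.r 3)
[9] T1.load  rd  (counter 4, T1.r 4)
[10] T1.cas  hit  (counter 5, T1.r 4)
[11] T0.load  rd  (counter 5, T0.r 5)
[12] T0.cas  hit  (counter 6, T0.r 5)
[13] T0.load  rd  (counter 6, T0.r 6)
[14] T0.cas  hit  (counter 7, T0.r 6)
[15] T0.load  rd  (counter 7, T0.r 7)
[16] T0.cas  hit  (counter 8, T0.r 7)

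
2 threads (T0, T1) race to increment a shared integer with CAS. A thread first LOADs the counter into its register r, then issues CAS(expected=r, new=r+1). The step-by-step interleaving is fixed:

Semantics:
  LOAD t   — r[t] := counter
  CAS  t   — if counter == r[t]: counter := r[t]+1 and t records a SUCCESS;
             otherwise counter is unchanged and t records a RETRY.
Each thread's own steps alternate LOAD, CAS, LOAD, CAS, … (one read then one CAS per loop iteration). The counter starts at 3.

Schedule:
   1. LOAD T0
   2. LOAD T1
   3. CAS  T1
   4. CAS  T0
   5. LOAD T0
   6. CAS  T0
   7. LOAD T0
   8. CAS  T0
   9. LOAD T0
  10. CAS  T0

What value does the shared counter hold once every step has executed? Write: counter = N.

   1) LOAD T0:  M=3  r_T0=3
   2) LOAD T1:  M=3  r_T1=3
   3) CAS  T1:  M=4  r_T1=3 ✓
   4) CAS  T0:  M=4  r_T0=3 ✗
   5) LOAD T0:  M=4  r_T0=4
   6) CAS  T0:  M=5  r_T0=4 ✓
   7) LOAD T0:  M=5  r_T0=5
   8) CAS  T0:  M=6  r_T0=5 ✓
   9) LOAD T0:  M=6  r_T0=6
  10) CAS  T0:  M=7  r_T0=6 ✓

counter = 7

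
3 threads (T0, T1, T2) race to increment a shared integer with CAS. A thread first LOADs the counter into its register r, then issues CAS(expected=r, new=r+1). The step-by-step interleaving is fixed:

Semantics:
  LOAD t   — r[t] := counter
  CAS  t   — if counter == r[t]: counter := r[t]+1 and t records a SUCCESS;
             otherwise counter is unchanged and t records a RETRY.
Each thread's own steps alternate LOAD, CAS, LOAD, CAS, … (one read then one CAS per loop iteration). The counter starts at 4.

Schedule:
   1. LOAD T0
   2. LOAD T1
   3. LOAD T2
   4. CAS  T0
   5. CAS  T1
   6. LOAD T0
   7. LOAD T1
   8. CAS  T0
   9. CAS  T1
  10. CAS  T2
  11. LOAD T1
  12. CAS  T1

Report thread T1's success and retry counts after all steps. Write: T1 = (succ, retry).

T1 = (1, 2)

1. LOAD T0 → mem=4 r[T0]=4 [LOAD]
2. LOAD T1 → mem=4 r[T1]=4 [LOAD]
3. LOAD T2 → mem=4 r[T2]=4 [LOAD]
4. CAS T0 → mem=5 r[T0]=4 [OK]
5. CAS T1 → mem=5 r[T1]=4 [RETRY]
6. LOAD T0 → mem=5 r[T0]=5 [LOAD]
7. LOAD T1 → mem=5 r[T1]=5 [LOAD]
8. CAS T0 → mem=6 r[T0]=5 [OK]
9. CAS T1 → mem=6 r[T1]=5 [RETRY]
10. CAS T2 → mem=6 r[T2]=4 [RETRY]
11. LOAD T1 → mem=6 r[T1]=6 [LOAD]
12. CAS T1 → mem=7 r[T1]=6 [OK]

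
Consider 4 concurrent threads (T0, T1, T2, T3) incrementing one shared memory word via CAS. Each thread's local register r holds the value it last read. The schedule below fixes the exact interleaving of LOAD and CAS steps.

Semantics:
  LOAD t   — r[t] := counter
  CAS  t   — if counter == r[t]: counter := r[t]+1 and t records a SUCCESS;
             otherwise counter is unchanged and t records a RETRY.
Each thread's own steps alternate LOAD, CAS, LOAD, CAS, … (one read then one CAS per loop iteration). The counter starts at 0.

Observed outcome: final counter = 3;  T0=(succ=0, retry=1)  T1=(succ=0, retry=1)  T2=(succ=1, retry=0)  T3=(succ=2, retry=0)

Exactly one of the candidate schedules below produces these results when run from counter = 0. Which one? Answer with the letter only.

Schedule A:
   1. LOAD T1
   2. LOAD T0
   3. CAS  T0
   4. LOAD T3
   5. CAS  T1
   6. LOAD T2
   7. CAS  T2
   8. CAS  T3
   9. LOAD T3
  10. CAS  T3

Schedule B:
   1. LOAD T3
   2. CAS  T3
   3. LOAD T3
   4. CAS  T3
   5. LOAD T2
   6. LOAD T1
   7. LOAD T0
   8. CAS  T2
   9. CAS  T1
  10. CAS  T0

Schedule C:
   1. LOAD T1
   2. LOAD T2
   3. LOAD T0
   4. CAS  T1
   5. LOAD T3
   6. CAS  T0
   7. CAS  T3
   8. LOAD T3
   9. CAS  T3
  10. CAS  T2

Simulating candidate B:
[1] T3.load  rd  (counter 0, T3.r 0)
[2] T3.cas  hit  (counter 1, T3.r 0)
[3] T3.load  rd  (counter 1, T3.r 1)
[4] T3.cas  hit  (counter 2, T3.r 1)
[5] T2.load  rd  (counter 2, T2.r 2)
[6] T1.load  rd  (counter 2, T1.r 2)
[7] T0.load  rd  (counter 2, T0.r 2)
[8] T2.cas  hit  (counter 3, T2.r 2)
[9] T1.cas  miss  (counter 3, T1.r 2)
[10] T0.cas  miss  (counter 3, T0.r 2)

B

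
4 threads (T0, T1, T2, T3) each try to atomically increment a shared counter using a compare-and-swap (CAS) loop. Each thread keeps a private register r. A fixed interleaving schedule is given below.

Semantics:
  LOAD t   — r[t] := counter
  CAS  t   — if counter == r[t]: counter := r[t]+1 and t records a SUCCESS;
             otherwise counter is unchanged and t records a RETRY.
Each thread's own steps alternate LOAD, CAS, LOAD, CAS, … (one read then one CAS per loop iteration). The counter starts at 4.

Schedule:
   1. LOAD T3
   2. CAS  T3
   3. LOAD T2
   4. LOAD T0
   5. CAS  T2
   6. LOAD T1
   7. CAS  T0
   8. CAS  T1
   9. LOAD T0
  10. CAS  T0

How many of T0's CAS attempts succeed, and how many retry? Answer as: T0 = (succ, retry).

T3 LOAD — after: cnt=4, r=4 — load
T3 CAS — after: cnt=5, r=4 — ok
T2 LOAD — after: cnt=5, r=5 — load
T0 LOAD — after: cnt=5, r=5 — load
T2 CAS — after: cnt=6, r=5 — ok
T1 LOAD — after: cnt=6, r=6 — load
T0 CAS — after: cnt=6, r=5 — retry
T1 CAS — after: cnt=7, r=6 — ok
T0 LOAD — after: cnt=7, r=7 — load
T0 CAS — after: cnt=8, r=7 — ok

T0 = (1, 1)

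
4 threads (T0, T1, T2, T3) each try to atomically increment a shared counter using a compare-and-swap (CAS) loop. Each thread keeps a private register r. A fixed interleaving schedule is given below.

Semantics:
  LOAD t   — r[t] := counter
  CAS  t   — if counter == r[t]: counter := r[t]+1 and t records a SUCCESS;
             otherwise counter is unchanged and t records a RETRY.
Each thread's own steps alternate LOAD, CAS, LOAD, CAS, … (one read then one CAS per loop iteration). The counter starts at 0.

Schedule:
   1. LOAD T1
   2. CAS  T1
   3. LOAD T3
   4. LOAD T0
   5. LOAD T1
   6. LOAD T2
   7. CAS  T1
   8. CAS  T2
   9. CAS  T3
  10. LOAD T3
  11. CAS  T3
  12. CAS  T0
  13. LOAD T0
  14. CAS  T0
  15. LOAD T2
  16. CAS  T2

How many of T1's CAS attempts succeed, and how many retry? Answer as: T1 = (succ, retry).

T1 = (2, 0)

T1 LOAD — after: cnt=0, r=0 — load
T1 CAS — after: cnt=1, r=0 — ok
T3 LOAD — after: cnt=1, r=1 — load
T0 LOAD — after: cnt=1, r=1 — load
T1 LOAD — after: cnt=1, r=1 — load
T2 LOAD — after: cnt=1, r=1 — load
T1 CAS — after: cnt=2, r=1 — ok
T2 CAS — after: cnt=2, r=1 — retry
T3 CAS — after: cnt=2, r=1 — retry
T3 LOAD — after: cnt=2, r=2 — load
T3 CAS — after: cnt=3, r=2 — ok
T0 CAS — after: cnt=3, r=1 — retry
T0 LOAD — after: cnt=3, r=3 — load
T0 CAS — after: cnt=4, r=3 — ok
T2 LOAD — after: cnt=4, r=4 — load
T2 CAS — after: cnt=5, r=4 — ok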